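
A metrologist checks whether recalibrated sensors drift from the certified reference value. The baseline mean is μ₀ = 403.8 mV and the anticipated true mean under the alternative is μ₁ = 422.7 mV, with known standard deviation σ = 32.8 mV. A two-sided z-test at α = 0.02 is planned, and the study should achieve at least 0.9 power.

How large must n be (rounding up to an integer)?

n = 40

Standardized effect: d = |μ₁ − μ₀| / σ = |422.7 − 403.8| / 32.8 = 0.5762
Set Φ(δ − 2.326) = 0.9; then δ − 2.326 = Φ⁻¹(0.9) = 1.282, giving δ = 3.608.
(Ignoring the negligible lower-tail rejection probability gives the usual closed-form inversion.)
δ = d·√n ⇒ n = (δ/d)² = (3.608 / 0.5762)² = 39.20.
Rounding up, n = 40.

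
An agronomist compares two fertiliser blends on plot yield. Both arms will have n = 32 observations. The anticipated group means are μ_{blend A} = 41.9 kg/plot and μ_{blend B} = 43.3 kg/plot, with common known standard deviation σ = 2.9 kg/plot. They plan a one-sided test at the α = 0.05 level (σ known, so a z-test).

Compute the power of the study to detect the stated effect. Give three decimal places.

Power ≈ 0.613

Standardized effect: d = |μ_{blend A} − μ_{blend B}| / σ = |41.9 − 43.3| / 2.9 = 0.4828
Noncentrality parameter: δ = d·√(n/2) = 0.4828 × √(32/2) = 1.9310
Critical value for a one-sided test at α = 0.05: z_α = 1.645.
Power = P(Z > 1.645 − δ) = Φ(0.286) = 0.6126.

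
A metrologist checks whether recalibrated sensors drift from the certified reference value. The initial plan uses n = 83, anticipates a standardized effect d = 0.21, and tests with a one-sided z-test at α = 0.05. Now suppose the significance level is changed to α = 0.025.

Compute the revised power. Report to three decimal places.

δ = d·√n = 0.21 × √83 = 1.9132 (unchanged). New critical value: z_{0.025} = 1.960.
Revised power = P(Z > 1.960 − δ) = Φ(-0.047) = 0.4813.

Power ≈ 0.481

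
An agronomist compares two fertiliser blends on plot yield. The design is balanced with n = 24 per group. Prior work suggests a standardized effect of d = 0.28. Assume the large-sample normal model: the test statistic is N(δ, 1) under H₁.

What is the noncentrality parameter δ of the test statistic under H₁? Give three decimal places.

The noncentrality parameter scales effect size by the design's sample-size factor: δ = d·√(n/2) = 0.28 × √(24/2) = 0.9699

δ ≈ 0.970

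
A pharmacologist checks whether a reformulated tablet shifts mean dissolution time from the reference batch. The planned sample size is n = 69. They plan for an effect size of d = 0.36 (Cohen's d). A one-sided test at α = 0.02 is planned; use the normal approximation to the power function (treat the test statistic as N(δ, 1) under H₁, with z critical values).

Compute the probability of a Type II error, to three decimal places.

Noncentrality parameter: δ = d·√n = 0.36 × √69 = 2.9904
Critical value for a one-sided test at α = 0.02: z_α = 2.054.
Power = Φ(δ − 2.054) = Φ(0.937) = 0.8255.
Type II error: β = 1 − power = 1 − 0.8255 = 0.1745.

β ≈ 0.174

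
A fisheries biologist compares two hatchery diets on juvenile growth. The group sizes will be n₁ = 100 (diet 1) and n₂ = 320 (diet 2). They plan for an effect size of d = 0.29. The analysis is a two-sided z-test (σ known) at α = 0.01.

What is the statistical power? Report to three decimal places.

Power ≈ 0.482

Noncentrality parameter: δ = d / √(1/n₁ + 1/n₂) = 0.29 / √(1/100 + 1/320) = 2.5313
Two-sided α = 0.01 → critical value z_{0.005} = 2.576.
Power = Φ(δ − 2.576) + Φ(−δ − 2.576) = Φ(-0.045) + Φ(-5.107) = 0.4823 + 0.0000 = 0.4823.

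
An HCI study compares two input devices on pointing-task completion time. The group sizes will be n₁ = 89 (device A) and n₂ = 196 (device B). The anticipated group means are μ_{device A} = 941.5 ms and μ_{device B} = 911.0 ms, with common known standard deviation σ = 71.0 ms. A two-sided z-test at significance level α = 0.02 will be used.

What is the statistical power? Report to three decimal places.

Standardized effect: d = |μ_{device A} − μ_{device B}| / σ = |941.5 − 911.0| / 71.0 = 0.4296
Noncentrality parameter: δ = d / √(1/n₁ + 1/n₂) = 0.4296 / √(1/89 + 1/196) = 3.3608
Critical value for a two-sided test at α = 0.02: z_{α/2} = 2.326.
Power = Φ(δ − 2.326) + Φ(−δ − 2.326) = Φ(1.034) + Φ(-5.687) = 0.8495 + 0.0000 = 0.8495.

Power ≈ 0.850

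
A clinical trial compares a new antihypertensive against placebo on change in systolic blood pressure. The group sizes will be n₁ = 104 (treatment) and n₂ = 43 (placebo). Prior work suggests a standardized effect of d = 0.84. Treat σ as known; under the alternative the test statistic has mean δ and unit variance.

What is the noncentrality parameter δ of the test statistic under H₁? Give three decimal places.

The noncentrality parameter scales effect size by the design's sample-size factor: δ = d / √(1/n₁ + 1/n₂) = 0.84 / √(1/104 + 1/43) = 4.6331

δ ≈ 4.633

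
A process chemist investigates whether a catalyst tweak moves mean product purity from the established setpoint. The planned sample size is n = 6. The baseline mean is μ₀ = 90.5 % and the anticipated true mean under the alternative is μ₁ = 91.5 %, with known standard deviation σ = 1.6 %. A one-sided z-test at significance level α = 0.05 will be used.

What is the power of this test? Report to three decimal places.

Standardized effect: d = |μ₁ − μ₀| / σ = |91.5 − 90.5| / 1.6 = 0.6250
Noncentrality parameter: δ = d·√n = 0.6250 × √6 = 1.5309
One-sided α = 0.05 → critical value z_{0.05} = 1.645.
Power = P(Z > 1.645 − δ) = Φ(-0.114) = 0.4546.

Power ≈ 0.455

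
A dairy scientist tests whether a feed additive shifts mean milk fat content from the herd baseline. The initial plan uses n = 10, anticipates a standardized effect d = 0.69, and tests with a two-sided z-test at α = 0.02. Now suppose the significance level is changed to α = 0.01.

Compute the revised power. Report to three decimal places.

Power ≈ 0.347

δ = d·√n = 0.69 × √10 = 2.1820 (unchanged). New critical value: z_{0.005} = 2.576.
Revised power = Φ(δ − 2.576) + Φ(−δ − 2.576) = Φ(-0.394) + Φ(-4.758) = 0.3468 + 0.0000 = 0.3468.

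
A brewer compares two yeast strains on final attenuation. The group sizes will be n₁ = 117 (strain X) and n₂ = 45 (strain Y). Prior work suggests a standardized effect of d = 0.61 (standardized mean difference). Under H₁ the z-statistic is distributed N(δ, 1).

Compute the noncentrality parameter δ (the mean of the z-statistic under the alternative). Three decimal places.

δ ≈ 3.478

δ = d / √(1/n₁ + 1/n₂) = 0.61 / √(1/117 + 1/45) = 3.4775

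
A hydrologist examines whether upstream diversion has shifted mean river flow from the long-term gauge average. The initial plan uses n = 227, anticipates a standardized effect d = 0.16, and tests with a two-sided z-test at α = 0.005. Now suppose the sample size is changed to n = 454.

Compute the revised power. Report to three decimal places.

With n = 454: δ = d·√n = 0.16 × √454 = 3.4092. Critical value z_{0.0025} = 2.807.
Revised power = Φ(δ − 2.807) + Φ(−δ − 2.807) = Φ(0.602) + Φ(-6.216) = 0.7265 + 0.0000 = 0.7265.

Power ≈ 0.726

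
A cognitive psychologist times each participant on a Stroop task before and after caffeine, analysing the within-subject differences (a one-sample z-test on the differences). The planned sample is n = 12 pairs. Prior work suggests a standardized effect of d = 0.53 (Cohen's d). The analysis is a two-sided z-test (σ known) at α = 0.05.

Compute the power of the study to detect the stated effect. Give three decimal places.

Power ≈ 0.451

Noncentrality parameter: δ = d·√n = 0.53 × √12 = 1.8360
Critical value for a two-sided test at α = 0.05: z_{α/2} = 1.960.
Power = Φ(δ − 1.960) + Φ(−δ − 1.960) = Φ(-0.124) + Φ(-3.796) = 0.4507 + 0.0001 = 0.4507.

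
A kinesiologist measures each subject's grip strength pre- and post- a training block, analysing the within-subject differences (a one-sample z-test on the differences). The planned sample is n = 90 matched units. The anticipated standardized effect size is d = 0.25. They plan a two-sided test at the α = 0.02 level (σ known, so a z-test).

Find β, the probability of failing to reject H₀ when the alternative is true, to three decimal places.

Noncentrality parameter: δ = d·√n = 0.25 × √90 = 2.3717
Two-sided α = 0.02 → critical value z_{0.01} = 2.326.
Power = Φ(δ − 2.326) + Φ(−δ − 2.326) = Φ(0.045) + Φ(-4.698) = 0.5181 + 0.0000 = 0.5181.
Type II error: β = 1 − power = 1 − 0.5181 = 0.4819.

β ≈ 0.482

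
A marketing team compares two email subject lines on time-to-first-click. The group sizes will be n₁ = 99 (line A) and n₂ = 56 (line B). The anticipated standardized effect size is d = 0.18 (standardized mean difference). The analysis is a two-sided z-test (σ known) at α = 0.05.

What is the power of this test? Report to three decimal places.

Noncentrality parameter: δ = d / √(1/n₁ + 1/n₂) = 0.18 / √(1/99 + 1/56) = 1.0765
Critical value for a two-sided test at α = 0.05: z_{α/2} = 1.960.
Power = Φ(δ − 1.960) + Φ(−δ − 1.960) = Φ(-0.883) + Φ(-3.036) = 0.1885 + 0.0012 = 0.1897.

Power ≈ 0.190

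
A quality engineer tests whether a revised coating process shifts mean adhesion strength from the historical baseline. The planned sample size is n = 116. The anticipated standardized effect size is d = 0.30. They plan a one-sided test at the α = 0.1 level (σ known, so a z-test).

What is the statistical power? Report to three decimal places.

Power ≈ 0.974

Noncentrality parameter: δ = d·√n = 0.30 × √116 = 3.2311
One-sided α = 0.1 → critical value z_{0.1} = 1.282.
Power = P(Z > 1.282 − δ) = Φ(1.950) = 0.9744.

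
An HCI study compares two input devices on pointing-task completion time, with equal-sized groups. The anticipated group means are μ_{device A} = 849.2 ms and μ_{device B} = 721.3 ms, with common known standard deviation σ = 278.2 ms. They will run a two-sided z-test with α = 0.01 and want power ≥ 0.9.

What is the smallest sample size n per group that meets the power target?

n = 141 per group

Standardized effect: d = |μ_{device A} − μ_{device B}| / σ = |849.2 − 721.3| / 278.2 = 0.4597
Set Φ(δ − 2.576) = 0.9; then δ − 2.576 = Φ⁻¹(0.9) = 1.282, giving δ = 3.857.
(For δ > 0 the lower-tail rejection region contributes negligibly to power, so the one-term inversion is standard.)
δ = d·√(n/2) ⇒ n = 2(δ/d)² = 2 × (3.857 / 0.4597)² = 140.80.
Rounding up, n = 141 per group.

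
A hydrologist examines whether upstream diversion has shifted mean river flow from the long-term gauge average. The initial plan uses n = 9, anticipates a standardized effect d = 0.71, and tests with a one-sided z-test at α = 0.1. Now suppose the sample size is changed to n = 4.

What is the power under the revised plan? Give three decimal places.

With n = 4: δ = d·√n = 0.71 × √4 = 1.4200. Critical value z_{0.1} = 1.282.
Revised power = Φ(δ − 1.282) = Φ(0.138) = 0.5551.

Power ≈ 0.555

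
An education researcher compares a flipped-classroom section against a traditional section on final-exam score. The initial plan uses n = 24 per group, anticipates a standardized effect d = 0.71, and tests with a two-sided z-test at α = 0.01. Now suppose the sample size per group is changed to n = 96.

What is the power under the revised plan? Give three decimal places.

With n = 96 per group: δ = d·√(n/2) = 0.71 × √(96/2) = 4.9190. Critical value z_{0.005} = 2.576.
Revised power = Φ(δ − 2.576) + Φ(−δ − 2.576) = Φ(2.343) + Φ(-7.495) = 0.9904 + 0.0000 = 0.9904.

Power ≈ 0.990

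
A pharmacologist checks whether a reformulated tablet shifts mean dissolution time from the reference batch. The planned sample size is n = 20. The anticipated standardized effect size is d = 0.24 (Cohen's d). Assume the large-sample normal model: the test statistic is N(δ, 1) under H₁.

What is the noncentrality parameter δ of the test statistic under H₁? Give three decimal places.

δ ≈ 1.073

δ = d·√n = 0.24 × √20 = 1.0733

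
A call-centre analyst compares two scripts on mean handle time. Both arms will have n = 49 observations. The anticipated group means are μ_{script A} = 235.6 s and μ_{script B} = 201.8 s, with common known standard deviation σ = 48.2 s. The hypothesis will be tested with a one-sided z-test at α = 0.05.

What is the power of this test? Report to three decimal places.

Standardized effect: d = |μ_{script A} − μ_{script B}| / σ = |235.6 − 201.8| / 48.2 = 0.7012
Noncentrality parameter: δ = d·√(n/2) = 0.7012 × √(49/2) = 3.4710
One-sided α = 0.05 → critical value z_{0.05} = 1.645.
Power = P(Z > 1.645 − δ) = Φ(1.826) = 0.9661.

Power ≈ 0.966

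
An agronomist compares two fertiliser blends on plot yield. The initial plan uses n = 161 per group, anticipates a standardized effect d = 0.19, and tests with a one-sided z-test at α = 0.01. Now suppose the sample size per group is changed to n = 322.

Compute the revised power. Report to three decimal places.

With n = 322 per group: δ = d·√(n/2) = 0.19 × √(322/2) = 2.4108. Critical value z_{0.01} = 2.326.
Revised power = P(Z > 2.326 − δ) = Φ(0.084) = 0.5337.

Power ≈ 0.534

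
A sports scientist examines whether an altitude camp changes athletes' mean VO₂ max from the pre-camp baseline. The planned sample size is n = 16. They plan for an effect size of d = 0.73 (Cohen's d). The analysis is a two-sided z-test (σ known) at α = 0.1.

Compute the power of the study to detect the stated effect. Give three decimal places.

Power ≈ 0.899

Noncentrality parameter: δ = d·√n = 0.73 × √16 = 2.9200
Two-sided α = 0.1 → critical value z_{0.05} = 1.645.
Power = Φ(δ − 1.645) + Φ(−δ − 1.645) = Φ(1.275) + Φ(-4.565) = 0.8989 + 0.0000 = 0.8989.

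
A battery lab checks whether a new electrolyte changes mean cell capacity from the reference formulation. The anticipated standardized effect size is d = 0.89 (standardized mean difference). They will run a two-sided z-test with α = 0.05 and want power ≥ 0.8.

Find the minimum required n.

Set Φ(δ − 1.960) = 0.8; then δ − 1.960 = Φ⁻¹(0.8) = 0.842, giving δ = 2.802.
(The Φ(−δ − z_{α/2}) term is vanishingly small for δ > 0 and is dropped in the standard sample-size formula.)
δ = d·√n ⇒ n = (δ/d)² = (2.802 / 0.89)² = 9.91.
Rounding up, n = 10.

n = 10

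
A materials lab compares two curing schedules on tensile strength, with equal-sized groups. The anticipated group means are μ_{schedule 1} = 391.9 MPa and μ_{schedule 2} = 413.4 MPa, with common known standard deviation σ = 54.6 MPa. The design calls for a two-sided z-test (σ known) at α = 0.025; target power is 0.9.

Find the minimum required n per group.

Standardized effect: d = |μ_{schedule 1} − μ_{schedule 2}| / σ = |391.9 − 413.4| / 54.6 = 0.3938
For power 0.9 need Φ(δ − z_{0.0125}) = 0.9, so δ = z_{0.0125} + z_{0.10} = 2.241 + 1.282 = 3.523.
(The Φ(−δ − z_{α/2}) term is vanishingly small for δ > 0 and is dropped in the standard sample-size formula.)
δ = d·√(n/2) ⇒ n = 2(δ/d)² = 2 × (3.523 / 0.3938)² = 160.09.
Round up to the next whole unit.

n = 161 per group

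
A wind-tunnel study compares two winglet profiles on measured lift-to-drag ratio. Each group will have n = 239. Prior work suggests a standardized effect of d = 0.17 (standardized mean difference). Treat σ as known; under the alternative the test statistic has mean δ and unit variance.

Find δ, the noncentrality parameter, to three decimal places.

δ = d·√(n/2) = 0.17 × √(239/2) = 1.8584

δ ≈ 1.858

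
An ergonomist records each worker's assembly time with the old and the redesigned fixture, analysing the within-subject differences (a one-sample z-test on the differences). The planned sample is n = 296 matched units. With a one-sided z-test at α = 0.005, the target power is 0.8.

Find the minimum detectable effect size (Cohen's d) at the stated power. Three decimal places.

d ≈ 0.199

Need Φ(δ − 2.576) = 0.8, so δ = 2.576 + 0.842 = 3.417.
δ = d·√n ⇒ d = δ/√n = 3.417/√296 = 0.1986.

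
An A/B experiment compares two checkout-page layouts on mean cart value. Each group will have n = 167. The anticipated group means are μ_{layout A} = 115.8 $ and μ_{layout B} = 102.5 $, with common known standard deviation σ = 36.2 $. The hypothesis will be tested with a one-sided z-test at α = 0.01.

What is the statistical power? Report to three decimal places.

Power ≈ 0.849

Standardized effect: d = |μ_{layout A} − μ_{layout B}| / σ = |115.8 − 102.5| / 36.2 = 0.3674
Noncentrality parameter: δ = d·√(n/2) = 0.3674 × √(167/2) = 3.3573
Critical value for a one-sided test at α = 0.01: z_α = 2.326.
Power = Φ(δ − 2.326) = Φ(1.031) = 0.8487.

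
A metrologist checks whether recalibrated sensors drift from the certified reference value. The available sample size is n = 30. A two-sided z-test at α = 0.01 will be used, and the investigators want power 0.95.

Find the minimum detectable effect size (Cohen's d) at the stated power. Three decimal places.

Required noncentrality: δ = z_{0.005} + z_{0.05} = 2.576 + 1.645 = 4.221.
(The second rejection-region term Φ(−δ − z_{α/2}) is negligible and dropped.)
δ = d·√n ⇒ d = δ/√n = 4.221/√30 = 0.7706.

d ≈ 0.771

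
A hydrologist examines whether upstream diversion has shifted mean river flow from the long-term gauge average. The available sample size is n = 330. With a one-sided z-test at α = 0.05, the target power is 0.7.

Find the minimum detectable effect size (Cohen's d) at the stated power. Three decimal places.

d ≈ 0.119

Need Φ(δ − 1.645) = 0.7, so δ = 1.645 + 0.524 = 2.169.
δ = d·√n ⇒ d = δ/√n = 2.169/√330 = 0.1194.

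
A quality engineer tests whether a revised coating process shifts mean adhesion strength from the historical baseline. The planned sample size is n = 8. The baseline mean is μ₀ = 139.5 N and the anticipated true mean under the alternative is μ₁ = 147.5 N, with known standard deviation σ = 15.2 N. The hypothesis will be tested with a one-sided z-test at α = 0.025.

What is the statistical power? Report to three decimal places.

Standardized effect: d = |μ₁ − μ₀| / σ = |147.5 − 139.5| / 15.2 = 0.5263
Noncentrality parameter: δ = d·√n = 0.5263 × √8 = 1.4886
Critical value for a one-sided test at α = 0.025: z_α = 1.960.
Power = P(Z > 1.960 − δ) = Φ(-0.471) = 0.3187.

Power ≈ 0.319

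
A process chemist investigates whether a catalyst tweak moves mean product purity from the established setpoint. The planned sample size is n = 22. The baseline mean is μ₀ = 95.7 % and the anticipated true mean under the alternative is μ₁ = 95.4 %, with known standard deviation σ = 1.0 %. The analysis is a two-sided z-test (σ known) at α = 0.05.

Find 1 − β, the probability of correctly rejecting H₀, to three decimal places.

Power ≈ 0.291

Standardized effect: d = |μ₁ − μ₀| / σ = |95.4 − 95.7| / 1.0 = 0.3000
Noncentrality parameter: δ = d·√n = 0.3000 × √22 = 1.4071
Critical value for a two-sided test at α = 0.05: z_{α/2} = 1.960.
Power = Φ(δ − 1.960) + Φ(−δ − 1.960) = Φ(-0.553) + Φ(-3.367) = 0.2902 + 0.0004 = 0.2906.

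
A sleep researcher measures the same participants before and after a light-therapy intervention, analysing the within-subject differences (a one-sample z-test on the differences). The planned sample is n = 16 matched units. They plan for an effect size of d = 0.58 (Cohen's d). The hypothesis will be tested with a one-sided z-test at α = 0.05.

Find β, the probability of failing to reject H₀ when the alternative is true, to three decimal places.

β ≈ 0.250

Noncentrality parameter: δ = d·√n = 0.58 × √16 = 2.3200
Critical value for a one-sided test at α = 0.05: z_α = 1.645.
Power = Φ(δ − 1.645) = Φ(0.675) = 0.7502.
Type II error: β = 1 − power = 1 − 0.7502 = 0.2498.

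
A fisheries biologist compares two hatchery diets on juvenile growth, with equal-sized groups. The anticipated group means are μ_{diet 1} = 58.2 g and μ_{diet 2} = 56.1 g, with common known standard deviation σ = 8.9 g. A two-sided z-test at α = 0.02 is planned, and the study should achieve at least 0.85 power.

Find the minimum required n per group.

Standardized effect: d = |μ_{diet 1} − μ_{diet 2}| / σ = |58.2 − 56.1| / 8.9 = 0.2360
For power 0.85 need Φ(δ − z_{0.01}) = 0.85, so δ = z_{0.01} + z_{0.15} = 2.326 + 1.036 = 3.363.
(The Φ(−δ − z_{α/2}) term is vanishingly small for δ > 0 and is dropped in the standard sample-size formula.)
δ = d·√(n/2) ⇒ n = 2(δ/d)² = 2 × (3.363 / 0.2360)² = 406.23.
Rounding up, n = 407 per group.

n = 407 per group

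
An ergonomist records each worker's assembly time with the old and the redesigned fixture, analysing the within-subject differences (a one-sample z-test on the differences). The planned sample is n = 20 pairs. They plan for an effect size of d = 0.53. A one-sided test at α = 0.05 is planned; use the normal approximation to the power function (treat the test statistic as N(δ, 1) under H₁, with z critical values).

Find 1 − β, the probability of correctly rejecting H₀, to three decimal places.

Power ≈ 0.766

Noncentrality parameter: δ = d·√n = 0.53 × √20 = 2.3702
One-sided α = 0.05 → critical value z_{0.05} = 1.645.
Power = P(Z > 1.645 − δ) = Φ(0.725) = 0.7659.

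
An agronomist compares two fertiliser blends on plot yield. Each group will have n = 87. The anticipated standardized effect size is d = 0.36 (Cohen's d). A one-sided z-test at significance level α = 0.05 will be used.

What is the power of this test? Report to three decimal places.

Noncentrality parameter: λ = d·√(n/2) = 0.36 × √(87/2) = 2.3744
One-sided α = 0.05 → critical value z_{0.05} = 1.645.
Power = P(Z > 1.645 − λ) = Φ(0.730) = 0.7672.

Power ≈ 0.767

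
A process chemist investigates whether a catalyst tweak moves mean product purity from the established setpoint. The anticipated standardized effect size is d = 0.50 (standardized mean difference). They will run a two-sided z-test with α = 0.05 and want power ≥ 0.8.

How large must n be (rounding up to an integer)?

Set Φ(δ − 1.960) = 0.8; then δ − 1.960 = Φ⁻¹(0.8) = 0.842, giving δ = 2.802.
(For δ > 0 the lower-tail rejection region contributes negligibly to power, so the one-term inversion is standard.)
δ = d·√n ⇒ n = (δ/d)² = (2.802 / 0.50)² = 31.40.
Round up to the next whole unit.

n = 32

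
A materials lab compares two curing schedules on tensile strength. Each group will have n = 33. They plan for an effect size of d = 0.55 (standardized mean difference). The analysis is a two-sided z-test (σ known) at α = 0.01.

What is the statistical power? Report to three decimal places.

Power ≈ 0.366

Noncentrality parameter: δ = d·√(n/2) = 0.55 × √(33/2) = 2.2341
Two-sided α = 0.01 → critical value z_{0.005} = 2.576.
Power = Φ(δ − 2.576) + Φ(−δ − 2.576) = Φ(-0.342) + Φ(-4.810) = 0.3663 + 0.0000 = 0.3663.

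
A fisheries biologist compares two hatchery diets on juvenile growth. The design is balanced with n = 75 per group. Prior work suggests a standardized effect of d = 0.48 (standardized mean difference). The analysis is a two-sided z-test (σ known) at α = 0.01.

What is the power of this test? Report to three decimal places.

Noncentrality parameter: δ = d·√(n/2) = 0.48 × √(75/2) = 2.9394
Two-sided α = 0.01 → critical value z_{0.005} = 2.576.
Power = Φ(δ − 2.576) + Φ(−δ − 2.576) = Φ(0.364) + Φ(-5.515) = 0.6419 + 0.0000 = 0.6419.

Power ≈ 0.642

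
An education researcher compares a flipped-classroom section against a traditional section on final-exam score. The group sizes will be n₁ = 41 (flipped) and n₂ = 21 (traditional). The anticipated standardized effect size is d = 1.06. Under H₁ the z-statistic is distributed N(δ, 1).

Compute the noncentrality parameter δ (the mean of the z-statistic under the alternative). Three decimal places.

δ ≈ 3.950

δ = d / √(1/n₁ + 1/n₂) = 1.06 / √(1/41 + 1/21) = 3.9501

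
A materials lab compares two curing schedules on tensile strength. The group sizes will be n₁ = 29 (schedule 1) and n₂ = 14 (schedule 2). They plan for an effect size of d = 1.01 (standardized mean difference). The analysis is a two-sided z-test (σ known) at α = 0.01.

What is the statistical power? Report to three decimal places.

Power ≈ 0.701

Noncentrality parameter: δ = d / √(1/n₁ + 1/n₂) = 1.01 / √(1/29 + 1/14) = 3.1035
Two-sided α = 0.01 → critical value z_{0.005} = 2.576.
Power = Φ(δ − 2.576) + Φ(−δ − 2.576) = Φ(0.528) + Φ(-5.679) = 0.7011 + 0.0000 = 0.7011.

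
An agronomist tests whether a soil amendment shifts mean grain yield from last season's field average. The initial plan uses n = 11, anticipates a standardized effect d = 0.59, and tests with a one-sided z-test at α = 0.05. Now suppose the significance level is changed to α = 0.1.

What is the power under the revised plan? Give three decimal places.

δ = d·√n = 0.59 × √11 = 1.9568 (unchanged). New critical value: z_{0.1} = 1.282.
Revised power = P(Z > 1.282 − δ) = Φ(0.675) = 0.7502.

Power ≈ 0.750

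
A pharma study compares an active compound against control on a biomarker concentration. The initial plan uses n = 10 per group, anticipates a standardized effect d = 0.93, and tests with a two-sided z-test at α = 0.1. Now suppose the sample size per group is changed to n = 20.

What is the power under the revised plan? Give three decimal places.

With n = 20 per group: δ = d·√(n/2) = 0.93 × √(20/2) = 2.9409. Critical value z_{0.05} = 1.645.
Revised power = Φ(δ − 1.645) + Φ(−δ − 1.645) = Φ(1.296) + Φ(-4.586) = 0.9025 + 0.0000 = 0.9025.

Power ≈ 0.903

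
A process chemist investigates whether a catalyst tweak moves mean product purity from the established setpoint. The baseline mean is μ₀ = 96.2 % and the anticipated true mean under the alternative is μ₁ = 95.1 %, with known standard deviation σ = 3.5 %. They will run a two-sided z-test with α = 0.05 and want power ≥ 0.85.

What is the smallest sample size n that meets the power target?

n = 91

Standardized effect: d = |μ₁ − μ₀| / σ = |95.1 − 96.2| / 3.5 = 0.3143
Set Φ(δ − 1.960) = 0.85; then δ − 1.960 = Φ⁻¹(0.85) = 1.036, giving δ = 2.996.
(For δ > 0 the lower-tail rejection region contributes negligibly to power, so the one-term inversion is standard.)
δ = d·√n ⇒ n = (δ/d)² = (2.996 / 0.3143)² = 90.90.
Round up to the next whole unit.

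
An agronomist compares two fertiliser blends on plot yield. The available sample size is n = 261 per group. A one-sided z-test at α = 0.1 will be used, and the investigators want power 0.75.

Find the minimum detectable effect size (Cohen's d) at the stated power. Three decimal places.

Need Φ(δ − 1.282) = 0.75, so δ = 1.282 + 0.674 = 1.956.
δ = d·√(n/2) ⇒ d = δ/√(n/2) = 1.956/√(261/2) = 0.1712.

d ≈ 0.171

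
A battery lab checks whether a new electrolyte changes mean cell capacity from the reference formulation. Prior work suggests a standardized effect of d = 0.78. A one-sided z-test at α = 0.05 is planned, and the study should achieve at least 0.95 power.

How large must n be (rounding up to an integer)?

n = 18

Set Φ(δ − 1.645) = 0.95; then δ − 1.645 = Φ⁻¹(0.95) = 1.645, giving δ = 3.290.
δ = d·√n ⇒ n = (δ/d)² = (3.290 / 0.78)² = 17.79.
Rounding up, n = 18.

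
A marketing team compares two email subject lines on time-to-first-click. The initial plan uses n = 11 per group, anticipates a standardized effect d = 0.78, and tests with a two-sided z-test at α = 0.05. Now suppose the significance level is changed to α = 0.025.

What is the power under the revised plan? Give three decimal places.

Power ≈ 0.340

δ = d·√(n/2) = 0.78 × √(11/2) = 1.8293 (unchanged). New critical value: z_{0.0125} = 2.241.
Revised power = Φ(δ − 2.241) + Φ(−δ − 2.241) = Φ(-0.412) + Φ(-4.071) = 0.3401 + 0.0000 = 0.3401.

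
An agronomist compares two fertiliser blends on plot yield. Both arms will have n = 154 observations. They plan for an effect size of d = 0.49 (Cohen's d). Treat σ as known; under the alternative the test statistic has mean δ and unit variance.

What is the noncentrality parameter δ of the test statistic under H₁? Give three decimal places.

δ ≈ 4.300

δ = d·√(n/2) = 0.49 × √(154/2) = 4.2997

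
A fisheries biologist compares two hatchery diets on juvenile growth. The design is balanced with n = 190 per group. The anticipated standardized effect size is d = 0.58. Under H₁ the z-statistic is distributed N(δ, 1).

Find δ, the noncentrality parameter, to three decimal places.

δ ≈ 5.653

δ = d·√(n/2) = 0.58 × √(190/2) = 5.6531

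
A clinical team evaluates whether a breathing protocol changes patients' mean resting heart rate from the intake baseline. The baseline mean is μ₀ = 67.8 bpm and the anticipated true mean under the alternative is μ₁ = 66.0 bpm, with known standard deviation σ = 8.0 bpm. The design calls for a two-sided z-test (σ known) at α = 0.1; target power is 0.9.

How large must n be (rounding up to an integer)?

Standardized effect: d = |μ₁ − μ₀| / σ = |66.0 − 67.8| / 8.0 = 0.2250
Set Φ(δ − 1.645) = 0.9; then δ − 1.645 = Φ⁻¹(0.9) = 1.282, giving δ = 2.926.
(The Φ(−δ − z_{α/2}) term is vanishingly small for δ > 0 and is dropped in the standard sample-size formula.)
δ = d·√n ⇒ n = (δ/d)² = (2.926 / 0.2250)² = 169.16.
Round up to the next whole unit.

n = 170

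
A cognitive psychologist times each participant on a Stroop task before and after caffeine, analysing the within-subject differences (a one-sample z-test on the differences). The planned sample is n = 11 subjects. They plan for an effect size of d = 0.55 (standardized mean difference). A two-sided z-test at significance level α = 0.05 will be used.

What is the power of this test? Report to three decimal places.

Power ≈ 0.446

Noncentrality parameter: λ = d·√n = 0.55 × √11 = 1.8241
Two-sided α = 0.05 → critical value z_{0.025} = 1.960.
Power = Φ(λ − 1.960) + Φ(−λ − 1.960) = Φ(-0.136) + Φ(-3.784) = 0.4460 + 0.0001 = 0.4461.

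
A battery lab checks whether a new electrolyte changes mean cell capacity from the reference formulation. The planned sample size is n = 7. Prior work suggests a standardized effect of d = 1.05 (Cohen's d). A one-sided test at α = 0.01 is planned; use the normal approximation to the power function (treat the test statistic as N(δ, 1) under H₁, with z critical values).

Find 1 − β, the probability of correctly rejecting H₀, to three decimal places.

Noncentrality parameter: δ = d·√n = 1.05 × √7 = 2.7780
Critical value for a one-sided test at α = 0.01: z_α = 2.326.
Power = Φ(δ − 2.326) = Φ(0.452) = 0.6743.

Power ≈ 0.674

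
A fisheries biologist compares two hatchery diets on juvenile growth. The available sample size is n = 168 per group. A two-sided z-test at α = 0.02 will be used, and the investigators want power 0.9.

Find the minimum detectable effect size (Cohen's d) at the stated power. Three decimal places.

d ≈ 0.394

Required noncentrality: δ = z_{0.01} + z_{0.10} = 2.326 + 1.282 = 3.608.
(Lower-tail contribution to power is negligible for δ > 0.)
δ = d·√(n/2) ⇒ d = δ/√(n/2) = 3.608/√(168/2) = 0.3937.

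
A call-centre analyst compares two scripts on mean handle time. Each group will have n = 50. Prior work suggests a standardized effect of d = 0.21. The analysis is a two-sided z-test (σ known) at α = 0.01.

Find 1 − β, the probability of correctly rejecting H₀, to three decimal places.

Power ≈ 0.064

Noncentrality parameter: λ = d·√(n/2) = 0.21 × √(50/2) = 1.0500
Critical value for a two-sided test at α = 0.01: z_{α/2} = 2.576.
Power = Φ(λ − 2.576) + Φ(−λ − 2.576) = Φ(-1.526) + Φ(-3.626) = 0.0635 + 0.0001 = 0.0637.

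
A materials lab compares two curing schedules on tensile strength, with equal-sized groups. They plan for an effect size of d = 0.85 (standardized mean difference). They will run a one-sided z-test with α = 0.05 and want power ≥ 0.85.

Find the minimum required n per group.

For power 0.85 need Φ(δ − z_{0.05}) = 0.85, so δ = z_{0.05} + z_{0.15} = 1.645 + 1.036 = 2.681.
δ = d·√(n/2) ⇒ n = 2(δ/d)² = 2 × (2.681 / 0.85)² = 19.90.
Rounding up, n = 20 per group.

n = 20 per group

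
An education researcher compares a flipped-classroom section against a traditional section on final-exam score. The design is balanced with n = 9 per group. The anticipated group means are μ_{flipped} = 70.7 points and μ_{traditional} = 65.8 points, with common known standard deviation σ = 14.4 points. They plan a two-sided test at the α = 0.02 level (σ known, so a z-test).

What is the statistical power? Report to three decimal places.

Power ≈ 0.055

Standardized effect: d = |μ_{flipped} − μ_{traditional}| / σ = |70.7 − 65.8| / 14.4 = 0.3403
Noncentrality parameter: δ = d·√(n/2) = 0.3403 × √(9/2) = 0.7218
Two-sided α = 0.02 → critical value z_{0.01} = 2.326.
Power = Φ(δ − 2.326) + Φ(−δ − 2.326) = Φ(-1.605) + Φ(-3.048) = 0.0543 + 0.0012 = 0.0555.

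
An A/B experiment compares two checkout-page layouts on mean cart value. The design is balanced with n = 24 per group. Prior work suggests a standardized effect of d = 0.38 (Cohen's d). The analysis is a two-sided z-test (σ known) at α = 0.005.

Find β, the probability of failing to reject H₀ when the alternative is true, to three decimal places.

β ≈ 0.932

Noncentrality parameter: δ = d·√(n/2) = 0.38 × √(24/2) = 1.3164
Two-sided α = 0.005 → critical value z_{0.0025} = 2.807.
Power = Φ(δ − 2.807) + Φ(−δ − 2.807) = Φ(-1.491) + Φ(-4.123) = 0.0680 + 0.0000 = 0.0680.
Type II error: β = 1 − power = 1 − 0.0680 = 0.9320.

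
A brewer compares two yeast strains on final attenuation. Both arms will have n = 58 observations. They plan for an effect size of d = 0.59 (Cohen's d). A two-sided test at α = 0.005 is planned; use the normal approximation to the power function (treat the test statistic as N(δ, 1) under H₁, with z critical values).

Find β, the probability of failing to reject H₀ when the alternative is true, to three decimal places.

Noncentrality parameter: δ = d·√(n/2) = 0.59 × √(58/2) = 3.1772
Critical value for a two-sided test at α = 0.005: z_{α/2} = 2.807.
Power = Φ(δ − 2.807) + Φ(−δ − 2.807) = Φ(0.370) + Φ(-5.984) = 0.6444 + 0.0000 = 0.6444.
Type II error: β = 1 − power = 1 − 0.6444 = 0.3556.

β ≈ 0.356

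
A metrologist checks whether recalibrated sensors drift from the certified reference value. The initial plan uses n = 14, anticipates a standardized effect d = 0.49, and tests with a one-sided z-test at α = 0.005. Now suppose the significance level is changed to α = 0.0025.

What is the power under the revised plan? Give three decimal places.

Power ≈ 0.165

δ = d·√n = 0.49 × √14 = 1.8334 (unchanged). New critical value: z_{0.0025} = 2.807.
Revised power = P(Z > 2.807 − δ) = Φ(-0.974) = 0.1651.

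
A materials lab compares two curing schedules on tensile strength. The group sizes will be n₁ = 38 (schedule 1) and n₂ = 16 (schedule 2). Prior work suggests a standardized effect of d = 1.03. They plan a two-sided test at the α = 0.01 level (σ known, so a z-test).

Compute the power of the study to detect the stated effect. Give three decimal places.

Noncentrality parameter: δ = d / √(1/n₁ + 1/n₂) = 1.03 / √(1/38 + 1/16) = 3.4561
Critical value for a two-sided test at α = 0.01: z_{α/2} = 2.576.
Power = Φ(δ − 2.576) + Φ(−δ − 2.576) = Φ(0.880) + Φ(-6.032) = 0.8107 + 0.0000 = 0.8107.

Power ≈ 0.811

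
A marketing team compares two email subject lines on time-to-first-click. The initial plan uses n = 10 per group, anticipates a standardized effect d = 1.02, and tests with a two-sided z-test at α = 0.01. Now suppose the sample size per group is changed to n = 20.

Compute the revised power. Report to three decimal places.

Power ≈ 0.742

With n = 20 per group: δ = d·√(n/2) = 1.02 × √(20/2) = 3.2255. Critical value z_{0.005} = 2.576.
Revised power = Φ(δ − 2.576) + Φ(−δ − 2.576) = Φ(0.650) + Φ(-5.801) = 0.7421 + 0.0000 = 0.7421.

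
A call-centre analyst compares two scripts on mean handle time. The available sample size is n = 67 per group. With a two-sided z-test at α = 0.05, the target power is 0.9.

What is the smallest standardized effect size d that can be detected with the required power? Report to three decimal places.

d ≈ 0.560

Need Φ(δ − 1.960) = 0.9, so δ = 1.960 + 1.282 = 3.242.
(The second rejection-region term Φ(−δ − z_{α/2}) is negligible and dropped.)
δ = d·√(n/2) ⇒ d = δ/√(n/2) = 3.242/√(67/2) = 0.5600.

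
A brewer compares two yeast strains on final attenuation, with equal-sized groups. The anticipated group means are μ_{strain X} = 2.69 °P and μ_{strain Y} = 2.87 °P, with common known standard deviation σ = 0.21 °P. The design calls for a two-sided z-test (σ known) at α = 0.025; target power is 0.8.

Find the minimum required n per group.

n = 26 per group

Standardized effect: d = |μ_{strain X} − μ_{strain Y}| / σ = |2.69 − 2.87| / 0.21 = 0.8571
For power 0.8 need Φ(δ − z_{0.0125}) = 0.8, so δ = z_{0.0125} + z_{0.20} = 2.241 + 0.842 = 3.083.
(For δ > 0 the lower-tail rejection region contributes negligibly to power, so the one-term inversion is standard.)
δ = d·√(n/2) ⇒ n = 2(δ/d)² = 2 × (3.083 / 0.8571)² = 25.87.
Rounding up, n = 26 per group.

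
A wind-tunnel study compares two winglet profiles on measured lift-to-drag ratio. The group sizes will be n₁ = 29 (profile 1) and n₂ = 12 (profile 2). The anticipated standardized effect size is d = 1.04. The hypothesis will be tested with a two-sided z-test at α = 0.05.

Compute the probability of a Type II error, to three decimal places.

β ≈ 0.142

Noncentrality parameter: δ = d / √(1/n₁ + 1/n₂) = 1.04 / √(1/29 + 1/12) = 3.0299
Critical value for a two-sided test at α = 0.05: z_{α/2} = 1.960.
Power = Φ(δ − 1.960) + Φ(−δ − 1.960) = Φ(1.070) + Φ(-4.990) = 0.8577 + 0.0000 = 0.8577.
Type II error: β = 1 − power = 1 − 0.8577 = 0.1423.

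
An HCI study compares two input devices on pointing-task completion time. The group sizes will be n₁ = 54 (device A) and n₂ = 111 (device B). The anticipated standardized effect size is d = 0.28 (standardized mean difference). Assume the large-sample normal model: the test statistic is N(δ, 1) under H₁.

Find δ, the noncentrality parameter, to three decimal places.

δ = d / √(1/n₁ + 1/n₂) = 0.28 / √(1/54 + 1/111) = 1.6876

δ ≈ 1.688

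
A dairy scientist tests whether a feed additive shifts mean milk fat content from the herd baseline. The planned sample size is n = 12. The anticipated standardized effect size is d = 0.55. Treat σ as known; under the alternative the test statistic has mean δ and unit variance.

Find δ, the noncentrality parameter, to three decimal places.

δ ≈ 1.905

The noncentrality parameter scales effect size by the design's sample-size factor: δ = d·√n = 0.55 × √12 = 1.9053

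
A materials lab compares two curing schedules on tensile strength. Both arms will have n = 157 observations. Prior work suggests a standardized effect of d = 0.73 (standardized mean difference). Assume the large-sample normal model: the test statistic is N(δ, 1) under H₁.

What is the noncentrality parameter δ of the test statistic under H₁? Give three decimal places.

δ = d·√(n/2) = 0.73 × √(157/2) = 6.4678

δ ≈ 6.468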